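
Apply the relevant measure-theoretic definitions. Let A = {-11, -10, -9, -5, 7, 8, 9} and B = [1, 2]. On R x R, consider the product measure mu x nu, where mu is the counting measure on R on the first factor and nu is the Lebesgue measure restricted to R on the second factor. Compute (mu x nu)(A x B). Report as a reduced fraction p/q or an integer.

For a measurable rectangle A x B, the product measure satisfies
  (mu x nu)(A x B) = mu(A) * nu(B).
  mu(A) = 7.
  nu(B) = 1.
  (mu x nu)(A x B) = 7 * 1 = 7.

7


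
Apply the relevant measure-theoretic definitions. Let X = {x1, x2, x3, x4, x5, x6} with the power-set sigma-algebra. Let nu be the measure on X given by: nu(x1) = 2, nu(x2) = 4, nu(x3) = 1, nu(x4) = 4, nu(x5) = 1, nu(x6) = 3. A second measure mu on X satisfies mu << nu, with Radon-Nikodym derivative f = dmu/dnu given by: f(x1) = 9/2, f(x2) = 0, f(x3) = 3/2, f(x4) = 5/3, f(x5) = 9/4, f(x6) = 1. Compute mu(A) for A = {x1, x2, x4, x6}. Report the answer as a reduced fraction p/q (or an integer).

By the defining property of the Radon-Nikodym derivative, for every measurable set A,
  mu(A) = integral_A f dnu.
Since nu is a discrete measure concentrated on the atoms of X, the integral over A reduces to the sum
  mu(A) = sum_{x in A} f(x) * nu({x}).
Computing each term:
  x1: f(x1) * nu(x1) = 9/2 * 2 = 9.
  x2: f(x2) * nu(x2) = 0 * 4 = 0.
  x4: f(x4) * nu(x4) = 5/3 * 4 = 20/3.
  x6: f(x6) * nu(x6) = 1 * 3 = 3.
Summing: mu(A) = 9 + 0 + 20/3 + 3 = 56/3.

56/3


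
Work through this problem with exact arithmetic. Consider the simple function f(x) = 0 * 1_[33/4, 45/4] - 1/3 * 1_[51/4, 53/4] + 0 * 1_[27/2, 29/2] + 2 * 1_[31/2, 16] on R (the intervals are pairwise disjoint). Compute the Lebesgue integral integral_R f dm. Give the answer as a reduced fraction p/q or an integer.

For a simple function f = sum_i c_i * 1_{A_i} with disjoint A_i,
  integral f dm = sum_i c_i * m(A_i).
Lengths of the A_i:
  m(A_1) = 45/4 - 33/4 = 3.
  m(A_2) = 53/4 - 51/4 = 1/2.
  m(A_3) = 29/2 - 27/2 = 1.
  m(A_4) = 16 - 31/2 = 1/2.
Contributions c_i * m(A_i):
  (0) * (3) = 0.
  (-1/3) * (1/2) = -1/6.
  (0) * (1) = 0.
  (2) * (1/2) = 1.
Total: 0 - 1/6 + 0 + 1 = 5/6.

5/6


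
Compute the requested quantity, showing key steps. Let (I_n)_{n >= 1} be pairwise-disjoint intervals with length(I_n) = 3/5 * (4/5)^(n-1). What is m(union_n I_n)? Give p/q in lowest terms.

By countable additivity of the Lebesgue measure on pairwise disjoint measurable sets,
  m(union_{n >= 1} I_n) = sum_{n >= 1} m(I_n) = sum_{n >= 1} a * r^(n-1),
  with a = 3/5 and r = 4/5.
Since 0 < r = 4/5 < 1, the geometric series converges:
  sum_{n >= 1} a * r^(n-1) = a / (1 - r).
  = 3/5 / (1 - 4/5)
  = 3/5 / (1/5)
  = 3.

3


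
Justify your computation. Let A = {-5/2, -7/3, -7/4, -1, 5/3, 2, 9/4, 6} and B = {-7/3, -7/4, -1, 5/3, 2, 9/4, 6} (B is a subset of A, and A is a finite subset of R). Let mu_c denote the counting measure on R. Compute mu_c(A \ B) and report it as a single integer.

Counting measure assigns mu_c(E) = |E| (number of elements) when E is finite. For B subset A, A \ B is the set of elements of A not in B, so |A \ B| = |A| - |B|.
|A| = 8, |B| = 7, so mu_c(A \ B) = 8 - 7 = 1.

1


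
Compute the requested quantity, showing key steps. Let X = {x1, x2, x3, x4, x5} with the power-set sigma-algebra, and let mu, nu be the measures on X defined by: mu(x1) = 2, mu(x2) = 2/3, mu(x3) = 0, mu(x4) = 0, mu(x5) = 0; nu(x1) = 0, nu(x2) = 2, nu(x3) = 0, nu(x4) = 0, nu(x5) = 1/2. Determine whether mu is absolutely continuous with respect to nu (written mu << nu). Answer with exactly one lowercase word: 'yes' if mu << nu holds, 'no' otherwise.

mu << nu means: every nu-null measurable set is also mu-null; equivalently, for every atom x, if nu({x}) = 0 then mu({x}) = 0.
Checking each atom:
  x1: nu = 0, mu = 2 > 0 -> violates mu << nu.
  x2: nu = 2 > 0 -> no constraint.
  x3: nu = 0, mu = 0 -> consistent with mu << nu.
  x4: nu = 0, mu = 0 -> consistent with mu << nu.
  x5: nu = 1/2 > 0 -> no constraint.
The atom(s) x1 violate the condition (nu = 0 but mu > 0). Therefore mu is NOT absolutely continuous w.r.t. nu.

no


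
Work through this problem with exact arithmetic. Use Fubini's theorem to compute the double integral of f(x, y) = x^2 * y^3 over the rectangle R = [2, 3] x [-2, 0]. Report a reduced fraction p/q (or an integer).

f(x, y) is a tensor product of a function of x and a function of y, and both factors are bounded continuous (hence Lebesgue integrable) on the rectangle, so Fubini's theorem applies:
  integral_R f d(m x m) = (integral_a1^b1 x^2 dx) * (integral_a2^b2 y^3 dy).
Inner integral in x: integral_{2}^{3} x^2 dx = (3^3 - 2^3)/3
  = 19/3.
Inner integral in y: integral_{-2}^{0} y^3 dy = (0^4 - (-2)^4)/4
  = -4.
Product: (19/3) * (-4) = -76/3.

-76/3


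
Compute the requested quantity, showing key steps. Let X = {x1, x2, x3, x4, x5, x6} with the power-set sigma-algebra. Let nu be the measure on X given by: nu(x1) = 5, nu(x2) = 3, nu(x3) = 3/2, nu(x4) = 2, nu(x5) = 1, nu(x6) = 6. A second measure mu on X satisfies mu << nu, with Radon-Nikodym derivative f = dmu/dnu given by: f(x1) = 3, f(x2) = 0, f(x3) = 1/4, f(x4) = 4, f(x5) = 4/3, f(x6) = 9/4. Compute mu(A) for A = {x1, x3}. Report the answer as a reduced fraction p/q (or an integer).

By the defining property of the Radon-Nikodym derivative, for every measurable set A,
  mu(A) = integral_A f dnu.
Since nu is a discrete measure concentrated on the atoms of X, the integral over A reduces to the sum
  mu(A) = sum_{x in A} f(x) * nu({x}).
Computing each term:
  x1: f(x1) * nu(x1) = 3 * 5 = 15.
  x3: f(x3) * nu(x3) = 1/4 * 3/2 = 3/8.
Summing: mu(A) = 15 + 3/8 = 123/8.

123/8


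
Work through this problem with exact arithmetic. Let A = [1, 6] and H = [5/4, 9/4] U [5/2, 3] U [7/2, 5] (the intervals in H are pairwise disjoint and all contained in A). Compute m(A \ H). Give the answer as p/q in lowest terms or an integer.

The ambient interval has length m(A) = 6 - 1 = 5.
Since the holes are disjoint and sit inside A, by finite additivity
  m(H) = sum_i (b_i - a_i), and m(A \ H) = m(A) - m(H).
Computing the hole measures:
  m(H_1) = 9/4 - 5/4 = 1.
  m(H_2) = 3 - 5/2 = 1/2.
  m(H_3) = 5 - 7/2 = 3/2.
Summed: m(H) = 1 + 1/2 + 3/2 = 3.
So m(A \ H) = 5 - 3 = 2.

2


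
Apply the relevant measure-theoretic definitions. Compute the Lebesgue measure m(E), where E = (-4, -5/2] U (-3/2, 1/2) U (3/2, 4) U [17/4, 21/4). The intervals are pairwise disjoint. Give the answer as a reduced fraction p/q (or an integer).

For pairwise disjoint intervals, m(union_i I_i) = sum_i m(I_i),
and m is invariant under swapping open/closed endpoints (single points have measure 0).
So m(E) = sum_i (b_i - a_i).
  I_1 has length -5/2 - (-4) = 3/2.
  I_2 has length 1/2 - (-3/2) = 2.
  I_3 has length 4 - 3/2 = 5/2.
  I_4 has length 21/4 - 17/4 = 1.
Summing:
  m(E) = 3/2 + 2 + 5/2 + 1 = 7.

7


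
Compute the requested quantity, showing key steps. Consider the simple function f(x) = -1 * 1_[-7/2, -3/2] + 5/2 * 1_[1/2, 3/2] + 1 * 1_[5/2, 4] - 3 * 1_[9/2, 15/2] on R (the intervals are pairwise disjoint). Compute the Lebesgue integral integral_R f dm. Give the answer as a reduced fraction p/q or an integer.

For a simple function f = sum_i c_i * 1_{A_i} with disjoint A_i,
  integral f dm = sum_i c_i * m(A_i).
Lengths of the A_i:
  m(A_1) = -3/2 - (-7/2) = 2.
  m(A_2) = 3/2 - 1/2 = 1.
  m(A_3) = 4 - 5/2 = 3/2.
  m(A_4) = 15/2 - 9/2 = 3.
Contributions c_i * m(A_i):
  (-1) * (2) = -2.
  (5/2) * (1) = 5/2.
  (1) * (3/2) = 3/2.
  (-3) * (3) = -9.
Total: -2 + 5/2 + 3/2 - 9 = -7.

-7


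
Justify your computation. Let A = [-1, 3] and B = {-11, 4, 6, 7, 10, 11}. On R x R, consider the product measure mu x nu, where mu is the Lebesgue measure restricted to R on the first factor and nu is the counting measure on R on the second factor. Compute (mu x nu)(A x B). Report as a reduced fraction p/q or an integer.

For a measurable rectangle A x B, the product measure satisfies
  (mu x nu)(A x B) = mu(A) * nu(B).
  mu(A) = 4.
  nu(B) = 6.
  (mu x nu)(A x B) = 4 * 6 = 24.

24


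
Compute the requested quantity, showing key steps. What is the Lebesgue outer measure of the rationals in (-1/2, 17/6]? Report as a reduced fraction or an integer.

The set Q cap (-1/2, 17/6] is countable (a subset of the countable set Q). Lebesgue outer measure of any countable set is 0: each singleton {q} has m*({q}) = 0, and by countable subadditivity m*(union_k {q_k}) <= sum_k m*({q_k}) = sum_k 0 = 0. The reverse inequality m*(E) >= 0 is automatic. So m*(Q cap (-1/2, 17/6]) = 0.

0


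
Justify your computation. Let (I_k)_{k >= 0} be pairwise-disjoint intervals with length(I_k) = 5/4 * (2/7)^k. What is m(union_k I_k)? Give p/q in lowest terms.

By countable additivity of the Lebesgue measure on pairwise disjoint measurable sets,
  m(union_{k >= 0} I_k) = sum_{k >= 0} m(I_k) = sum_{k >= 0} a * r^k,
  with a = 5/4 and r = 2/7.
Since 0 < r = 2/7 < 1, the geometric series converges:
  sum_{k >= 0} a * r^k = a / (1 - r).
  = 5/4 / (1 - 2/7)
  = 5/4 / (5/7)
  = 7/4.

7/4


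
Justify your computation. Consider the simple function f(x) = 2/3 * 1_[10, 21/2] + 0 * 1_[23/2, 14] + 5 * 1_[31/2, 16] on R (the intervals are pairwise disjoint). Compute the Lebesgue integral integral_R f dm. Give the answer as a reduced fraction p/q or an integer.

For a simple function f = sum_i c_i * 1_{A_i} with disjoint A_i,
  integral f dm = sum_i c_i * m(A_i).
Lengths of the A_i:
  m(A_1) = 21/2 - 10 = 1/2.
  m(A_2) = 14 - 23/2 = 5/2.
  m(A_3) = 16 - 31/2 = 1/2.
Contributions c_i * m(A_i):
  (2/3) * (1/2) = 1/3.
  (0) * (5/2) = 0.
  (5) * (1/2) = 5/2.
Total: 1/3 + 0 + 5/2 = 17/6.

17/6


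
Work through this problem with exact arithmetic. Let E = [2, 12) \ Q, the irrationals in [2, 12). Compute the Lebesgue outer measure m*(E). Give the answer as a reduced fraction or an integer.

The interval I = [2, 12) has m(I) = 12 - 2 = 10 (endpoints are measure-zero, so open/closed/half-open agree). Write I = (I cap Q) u (I \ Q). The rationals in I are countable, so m*(I cap Q) = 0 (cover each rational by intervals whose total length is arbitrarily small). By countable subadditivity m*(I) <= m*(I cap Q) + m*(I \ Q), hence m*(I \ Q) >= m(I) = 10. The reverse inequality m*(I \ Q) <= m*(I) = 10 is trivial since (I \ Q) is a subset of I. Therefore m*(I \ Q) = 10.

10


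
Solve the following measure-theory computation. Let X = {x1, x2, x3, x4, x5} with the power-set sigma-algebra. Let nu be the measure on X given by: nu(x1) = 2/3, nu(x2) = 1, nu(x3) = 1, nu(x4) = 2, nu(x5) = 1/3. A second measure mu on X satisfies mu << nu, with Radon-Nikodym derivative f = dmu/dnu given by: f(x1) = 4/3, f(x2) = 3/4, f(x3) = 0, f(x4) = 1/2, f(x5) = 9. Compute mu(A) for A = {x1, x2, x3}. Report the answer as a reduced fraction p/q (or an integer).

By the defining property of the Radon-Nikodym derivative, for every measurable set A,
  mu(A) = integral_A f dnu.
Since nu is a discrete measure concentrated on the atoms of X, the integral over A reduces to the sum
  mu(A) = sum_{x in A} f(x) * nu({x}).
Computing each term:
  x1: f(x1) * nu(x1) = 4/3 * 2/3 = 8/9.
  x2: f(x2) * nu(x2) = 3/4 * 1 = 3/4.
  x3: f(x3) * nu(x3) = 0 * 1 = 0.
Summing: mu(A) = 8/9 + 3/4 + 0 = 59/36.

59/36


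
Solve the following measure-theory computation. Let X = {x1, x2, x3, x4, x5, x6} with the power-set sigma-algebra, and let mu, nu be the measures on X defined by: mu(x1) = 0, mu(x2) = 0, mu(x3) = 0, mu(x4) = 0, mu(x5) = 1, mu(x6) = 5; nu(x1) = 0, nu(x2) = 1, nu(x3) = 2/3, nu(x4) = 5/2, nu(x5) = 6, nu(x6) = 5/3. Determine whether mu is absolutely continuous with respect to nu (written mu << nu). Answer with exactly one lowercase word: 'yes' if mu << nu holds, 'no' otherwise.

mu << nu means: every nu-null measurable set is also mu-null; equivalently, for every atom x, if nu({x}) = 0 then mu({x}) = 0.
Checking each atom:
  x1: nu = 0, mu = 0 -> consistent with mu << nu.
  x2: nu = 1 > 0 -> no constraint.
  x3: nu = 2/3 > 0 -> no constraint.
  x4: nu = 5/2 > 0 -> no constraint.
  x5: nu = 6 > 0 -> no constraint.
  x6: nu = 5/3 > 0 -> no constraint.
No atom violates the condition. Therefore mu << nu.

yes


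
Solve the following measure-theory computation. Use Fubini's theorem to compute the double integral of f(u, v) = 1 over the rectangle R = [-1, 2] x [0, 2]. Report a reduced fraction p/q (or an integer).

f(u, v) is a tensor product of a function of u and a function of v, and both factors are bounded continuous (hence Lebesgue integrable) on the rectangle, so Fubini's theorem applies:
  integral_R f d(m x m) = (integral_a1^b1 1 du) * (integral_a2^b2 1 dv).
Inner integral in u: integral_{-1}^{2} 1 du = (2^1 - (-1)^1)/1
  = 3.
Inner integral in v: integral_{0}^{2} 1 dv = (2^1 - 0^1)/1
  = 2.
Product: (3) * (2) = 6.

6


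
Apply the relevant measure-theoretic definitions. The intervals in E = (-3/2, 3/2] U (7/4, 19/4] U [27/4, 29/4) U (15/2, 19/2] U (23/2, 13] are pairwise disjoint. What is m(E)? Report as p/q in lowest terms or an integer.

For pairwise disjoint intervals, m(union_i I_i) = sum_i m(I_i),
and m is invariant under swapping open/closed endpoints (single points have measure 0).
So m(E) = sum_i (b_i - a_i).
  I_1 has length 3/2 - (-3/2) = 3.
  I_2 has length 19/4 - 7/4 = 3.
  I_3 has length 29/4 - 27/4 = 1/2.
  I_4 has length 19/2 - 15/2 = 2.
  I_5 has length 13 - 23/2 = 3/2.
Summing:
  m(E) = 3 + 3 + 1/2 + 2 + 3/2 = 10.

10


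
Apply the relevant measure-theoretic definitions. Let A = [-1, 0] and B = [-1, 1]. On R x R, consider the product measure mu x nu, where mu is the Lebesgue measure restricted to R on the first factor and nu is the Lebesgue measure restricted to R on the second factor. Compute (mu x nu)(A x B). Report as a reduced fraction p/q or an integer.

For a measurable rectangle A x B, the product measure satisfies
  (mu x nu)(A x B) = mu(A) * nu(B).
  mu(A) = 1.
  nu(B) = 2.
  (mu x nu)(A x B) = 1 * 2 = 2.

2


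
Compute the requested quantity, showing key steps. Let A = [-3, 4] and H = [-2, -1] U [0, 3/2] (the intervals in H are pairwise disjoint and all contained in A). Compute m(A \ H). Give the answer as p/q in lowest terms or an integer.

The ambient interval has length m(A) = 4 - (-3) = 7.
Since the holes are disjoint and sit inside A, by finite additivity
  m(H) = sum_i (b_i - a_i), and m(A \ H) = m(A) - m(H).
Computing the hole measures:
  m(H_1) = -1 - (-2) = 1.
  m(H_2) = 3/2 - 0 = 3/2.
Summed: m(H) = 1 + 3/2 = 5/2.
So m(A \ H) = 7 - 5/2 = 9/2.

9/2


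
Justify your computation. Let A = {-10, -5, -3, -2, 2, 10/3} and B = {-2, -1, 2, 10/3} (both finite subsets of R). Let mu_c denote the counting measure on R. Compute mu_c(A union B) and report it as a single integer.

Counting measure on a finite set equals cardinality. By inclusion-exclusion, |A union B| = |A| + |B| - |A cap B|.
|A| = 6, |B| = 4, |A cap B| = 3.
So mu_c(A union B) = 6 + 4 - 3 = 7.

7


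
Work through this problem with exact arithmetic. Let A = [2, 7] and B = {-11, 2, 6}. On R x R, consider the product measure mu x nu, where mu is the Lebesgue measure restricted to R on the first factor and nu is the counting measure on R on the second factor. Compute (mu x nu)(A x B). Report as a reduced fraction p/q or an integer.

For a measurable rectangle A x B, the product measure satisfies
  (mu x nu)(A x B) = mu(A) * nu(B).
  mu(A) = 5.
  nu(B) = 3.
  (mu x nu)(A x B) = 5 * 3 = 15.

15


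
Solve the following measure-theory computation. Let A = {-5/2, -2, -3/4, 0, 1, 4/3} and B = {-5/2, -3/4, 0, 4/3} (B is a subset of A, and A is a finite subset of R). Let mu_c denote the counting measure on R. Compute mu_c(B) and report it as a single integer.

Counting measure assigns mu_c(E) = |E| (number of elements) when E is finite.
B has 4 element(s), so mu_c(B) = 4.

4


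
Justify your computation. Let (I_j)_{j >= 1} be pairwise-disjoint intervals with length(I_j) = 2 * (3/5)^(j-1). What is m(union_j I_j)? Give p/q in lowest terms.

By countable additivity of the Lebesgue measure on pairwise disjoint measurable sets,
  m(union_{j >= 1} I_j) = sum_{j >= 1} m(I_j) = sum_{j >= 1} a * r^(j-1),
  with a = 2 and r = 3/5.
Since 0 < r = 3/5 < 1, the geometric series converges:
  sum_{j >= 1} a * r^(j-1) = a / (1 - r).
  = 2 / (1 - 3/5)
  = 2 / (2/5)
  = 5.

5


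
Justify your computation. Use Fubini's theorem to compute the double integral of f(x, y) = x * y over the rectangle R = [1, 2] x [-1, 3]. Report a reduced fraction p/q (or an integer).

f(x, y) is a tensor product of a function of x and a function of y, and both factors are bounded continuous (hence Lebesgue integrable) on the rectangle, so Fubini's theorem applies:
  integral_R f d(m x m) = (integral_a1^b1 x dx) * (integral_a2^b2 y dy).
Inner integral in x: integral_{1}^{2} x dx = (2^2 - 1^2)/2
  = 3/2.
Inner integral in y: integral_{-1}^{3} y dy = (3^2 - (-1)^2)/2
  = 4.
Product: (3/2) * (4) = 6.

6


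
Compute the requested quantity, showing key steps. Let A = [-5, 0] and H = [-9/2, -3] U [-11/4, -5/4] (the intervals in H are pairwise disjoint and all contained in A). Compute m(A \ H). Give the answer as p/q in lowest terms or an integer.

The ambient interval has length m(A) = 0 - (-5) = 5.
Since the holes are disjoint and sit inside A, by finite additivity
  m(H) = sum_i (b_i - a_i), and m(A \ H) = m(A) - m(H).
Computing the hole measures:
  m(H_1) = -3 - (-9/2) = 3/2.
  m(H_2) = -5/4 - (-11/4) = 3/2.
Summed: m(H) = 3/2 + 3/2 = 3.
So m(A \ H) = 5 - 3 = 2.

2


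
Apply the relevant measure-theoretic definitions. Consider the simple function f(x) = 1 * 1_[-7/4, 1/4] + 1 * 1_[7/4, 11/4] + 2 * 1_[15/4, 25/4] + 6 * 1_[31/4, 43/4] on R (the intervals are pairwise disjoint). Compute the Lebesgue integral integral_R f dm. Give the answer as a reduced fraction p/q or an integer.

For a simple function f = sum_i c_i * 1_{A_i} with disjoint A_i,
  integral f dm = sum_i c_i * m(A_i).
Lengths of the A_i:
  m(A_1) = 1/4 - (-7/4) = 2.
  m(A_2) = 11/4 - 7/4 = 1.
  m(A_3) = 25/4 - 15/4 = 5/2.
  m(A_4) = 43/4 - 31/4 = 3.
Contributions c_i * m(A_i):
  (1) * (2) = 2.
  (1) * (1) = 1.
  (2) * (5/2) = 5.
  (6) * (3) = 18.
Total: 2 + 1 + 5 + 18 = 26.

26


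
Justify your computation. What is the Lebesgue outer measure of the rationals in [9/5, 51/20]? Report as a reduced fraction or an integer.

The set Q cap [9/5, 51/20] is countable (a subset of the countable set Q). Lebesgue outer measure of any countable set is 0: each singleton {q} has m*({q}) = 0, and by countable subadditivity m*(union_k {q_k}) <= sum_k m*({q_k}) = sum_k 0 = 0. The reverse inequality m*(E) >= 0 is automatic. So m*(Q cap [9/5, 51/20]) = 0.

0


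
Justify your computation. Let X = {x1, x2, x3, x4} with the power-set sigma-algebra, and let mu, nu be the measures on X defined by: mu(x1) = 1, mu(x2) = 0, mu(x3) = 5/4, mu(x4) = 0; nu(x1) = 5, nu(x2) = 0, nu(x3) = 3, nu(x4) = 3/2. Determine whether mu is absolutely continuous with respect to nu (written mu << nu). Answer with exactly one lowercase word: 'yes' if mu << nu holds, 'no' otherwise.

mu << nu means: every nu-null measurable set is also mu-null; equivalently, for every atom x, if nu({x}) = 0 then mu({x}) = 0.
Checking each atom:
  x1: nu = 5 > 0 -> no constraint.
  x2: nu = 0, mu = 0 -> consistent with mu << nu.
  x3: nu = 3 > 0 -> no constraint.
  x4: nu = 3/2 > 0 -> no constraint.
No atom violates the condition. Therefore mu << nu.

yes


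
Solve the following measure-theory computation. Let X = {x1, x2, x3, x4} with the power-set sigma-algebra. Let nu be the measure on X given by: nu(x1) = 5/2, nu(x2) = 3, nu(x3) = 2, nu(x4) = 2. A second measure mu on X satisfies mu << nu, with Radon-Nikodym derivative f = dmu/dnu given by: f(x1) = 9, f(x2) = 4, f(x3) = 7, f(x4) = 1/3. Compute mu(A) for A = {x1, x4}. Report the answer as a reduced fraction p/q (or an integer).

By the defining property of the Radon-Nikodym derivative, for every measurable set A,
  mu(A) = integral_A f dnu.
Since nu is a discrete measure concentrated on the atoms of X, the integral over A reduces to the sum
  mu(A) = sum_{x in A} f(x) * nu({x}).
Computing each term:
  x1: f(x1) * nu(x1) = 9 * 5/2 = 45/2.
  x4: f(x4) * nu(x4) = 1/3 * 2 = 2/3.
Summing: mu(A) = 45/2 + 2/3 = 139/6.

139/6


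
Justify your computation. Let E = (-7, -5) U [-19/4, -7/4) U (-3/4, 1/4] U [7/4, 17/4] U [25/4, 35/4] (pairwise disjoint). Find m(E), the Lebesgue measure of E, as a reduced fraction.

For pairwise disjoint intervals, m(union_i I_i) = sum_i m(I_i),
and m is invariant under swapping open/closed endpoints (single points have measure 0).
So m(E) = sum_i (b_i - a_i).
  I_1 has length -5 - (-7) = 2.
  I_2 has length -7/4 - (-19/4) = 3.
  I_3 has length 1/4 - (-3/4) = 1.
  I_4 has length 17/4 - 7/4 = 5/2.
  I_5 has length 35/4 - 25/4 = 5/2.
Summing:
  m(E) = 2 + 3 + 1 + 5/2 + 5/2 = 11.

11


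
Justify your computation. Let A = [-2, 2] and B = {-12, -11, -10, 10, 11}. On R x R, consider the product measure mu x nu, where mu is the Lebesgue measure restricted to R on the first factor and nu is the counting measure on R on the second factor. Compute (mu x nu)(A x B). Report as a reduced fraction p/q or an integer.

For a measurable rectangle A x B, the product measure satisfies
  (mu x nu)(A x B) = mu(A) * nu(B).
  mu(A) = 4.
  nu(B) = 5.
  (mu x nu)(A x B) = 4 * 5 = 20.

20


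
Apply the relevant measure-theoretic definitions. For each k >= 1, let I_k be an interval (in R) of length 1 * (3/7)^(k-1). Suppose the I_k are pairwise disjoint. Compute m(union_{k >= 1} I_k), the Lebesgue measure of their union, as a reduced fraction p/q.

By countable additivity of the Lebesgue measure on pairwise disjoint measurable sets,
  m(union_{k >= 1} I_k) = sum_{k >= 1} m(I_k) = sum_{k >= 1} a * r^(k-1),
  with a = 1 and r = 3/7.
Since 0 < r = 3/7 < 1, the geometric series converges:
  sum_{k >= 1} a * r^(k-1) = a / (1 - r).
  = 1 / (1 - 3/7)
  = 1 / (4/7)
  = 7/4.

7/4


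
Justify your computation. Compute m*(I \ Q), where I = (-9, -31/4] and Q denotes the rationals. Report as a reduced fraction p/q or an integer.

The interval I = (-9, -31/4] has m(I) = -31/4 - (-9) = 5/4 (endpoints are measure-zero, so open/closed/half-open agree). Write I = (I cap Q) u (I \ Q). The rationals in I are countable, so m*(I cap Q) = 0 (cover each rational by intervals whose total length is arbitrarily small). By countable subadditivity m*(I) <= m*(I cap Q) + m*(I \ Q), hence m*(I \ Q) >= m(I) = 5/4. The reverse inequality m*(I \ Q) <= m*(I) = 5/4 is trivial since (I \ Q) is a subset of I. Therefore m*(I \ Q) = 5/4.

5/4


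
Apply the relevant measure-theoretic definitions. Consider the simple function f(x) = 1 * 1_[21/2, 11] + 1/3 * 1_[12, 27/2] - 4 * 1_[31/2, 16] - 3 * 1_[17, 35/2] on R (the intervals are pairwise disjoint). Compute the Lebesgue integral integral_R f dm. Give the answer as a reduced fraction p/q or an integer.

For a simple function f = sum_i c_i * 1_{A_i} with disjoint A_i,
  integral f dm = sum_i c_i * m(A_i).
Lengths of the A_i:
  m(A_1) = 11 - 21/2 = 1/2.
  m(A_2) = 27/2 - 12 = 3/2.
  m(A_3) = 16 - 31/2 = 1/2.
  m(A_4) = 35/2 - 17 = 1/2.
Contributions c_i * m(A_i):
  (1) * (1/2) = 1/2.
  (1/3) * (3/2) = 1/2.
  (-4) * (1/2) = -2.
  (-3) * (1/2) = -3/2.
Total: 1/2 + 1/2 - 2 - 3/2 = -5/2.

-5/2


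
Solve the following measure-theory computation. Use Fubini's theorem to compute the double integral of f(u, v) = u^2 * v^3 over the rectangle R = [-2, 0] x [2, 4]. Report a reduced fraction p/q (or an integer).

f(u, v) is a tensor product of a function of u and a function of v, and both factors are bounded continuous (hence Lebesgue integrable) on the rectangle, so Fubini's theorem applies:
  integral_R f d(m x m) = (integral_a1^b1 u^2 du) * (integral_a2^b2 v^3 dv).
Inner integral in u: integral_{-2}^{0} u^2 du = (0^3 - (-2)^3)/3
  = 8/3.
Inner integral in v: integral_{2}^{4} v^3 dv = (4^4 - 2^4)/4
  = 60.
Product: (8/3) * (60) = 160.

160


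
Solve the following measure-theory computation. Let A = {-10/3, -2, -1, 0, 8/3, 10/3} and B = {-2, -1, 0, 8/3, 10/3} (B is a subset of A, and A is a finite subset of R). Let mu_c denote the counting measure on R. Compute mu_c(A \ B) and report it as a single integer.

Counting measure assigns mu_c(E) = |E| (number of elements) when E is finite. For B subset A, A \ B is the set of elements of A not in B, so |A \ B| = |A| - |B|.
|A| = 6, |B| = 5, so mu_c(A \ B) = 6 - 5 = 1.

1


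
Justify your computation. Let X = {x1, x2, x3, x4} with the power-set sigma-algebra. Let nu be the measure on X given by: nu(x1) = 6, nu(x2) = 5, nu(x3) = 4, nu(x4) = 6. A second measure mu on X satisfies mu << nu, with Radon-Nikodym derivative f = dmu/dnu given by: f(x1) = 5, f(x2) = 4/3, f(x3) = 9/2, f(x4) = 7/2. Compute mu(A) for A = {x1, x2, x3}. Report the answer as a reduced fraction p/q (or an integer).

By the defining property of the Radon-Nikodym derivative, for every measurable set A,
  mu(A) = integral_A f dnu.
Since nu is a discrete measure concentrated on the atoms of X, the integral over A reduces to the sum
  mu(A) = sum_{x in A} f(x) * nu({x}).
Computing each term:
  x1: f(x1) * nu(x1) = 5 * 6 = 30.
  x2: f(x2) * nu(x2) = 4/3 * 5 = 20/3.
  x3: f(x3) * nu(x3) = 9/2 * 4 = 18.
Summing: mu(A) = 30 + 20/3 + 18 = 164/3.

164/3


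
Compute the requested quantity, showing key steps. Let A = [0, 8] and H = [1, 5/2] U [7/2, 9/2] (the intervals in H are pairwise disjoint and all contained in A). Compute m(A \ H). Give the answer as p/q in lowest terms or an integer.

The ambient interval has length m(A) = 8 - 0 = 8.
Since the holes are disjoint and sit inside A, by finite additivity
  m(H) = sum_i (b_i - a_i), and m(A \ H) = m(A) - m(H).
Computing the hole measures:
  m(H_1) = 5/2 - 1 = 3/2.
  m(H_2) = 9/2 - 7/2 = 1.
Summed: m(H) = 3/2 + 1 = 5/2.
So m(A \ H) = 8 - 5/2 = 11/2.

11/2


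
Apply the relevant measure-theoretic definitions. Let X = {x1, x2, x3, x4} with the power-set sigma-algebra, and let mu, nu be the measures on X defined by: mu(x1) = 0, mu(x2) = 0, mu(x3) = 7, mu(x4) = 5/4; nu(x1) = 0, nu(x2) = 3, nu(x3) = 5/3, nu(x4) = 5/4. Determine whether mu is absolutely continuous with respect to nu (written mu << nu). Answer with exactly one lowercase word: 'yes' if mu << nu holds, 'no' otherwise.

mu << nu means: every nu-null measurable set is also mu-null; equivalently, for every atom x, if nu({x}) = 0 then mu({x}) = 0.
Checking each atom:
  x1: nu = 0, mu = 0 -> consistent with mu << nu.
  x2: nu = 3 > 0 -> no constraint.
  x3: nu = 5/3 > 0 -> no constraint.
  x4: nu = 5/4 > 0 -> no constraint.
No atom violates the condition. Therefore mu << nu.

yes


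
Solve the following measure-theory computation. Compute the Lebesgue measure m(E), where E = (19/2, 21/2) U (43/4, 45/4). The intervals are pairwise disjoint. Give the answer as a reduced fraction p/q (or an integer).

For pairwise disjoint intervals, m(union_i I_i) = sum_i m(I_i),
and m is invariant under swapping open/closed endpoints (single points have measure 0).
So m(E) = sum_i (b_i - a_i).
  I_1 has length 21/2 - 19/2 = 1.
  I_2 has length 45/4 - 43/4 = 1/2.
Summing:
  m(E) = 1 + 1/2 = 3/2.

3/2


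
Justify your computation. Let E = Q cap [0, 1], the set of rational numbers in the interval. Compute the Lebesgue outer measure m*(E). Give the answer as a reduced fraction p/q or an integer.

E = Q cap [0, 1] is a subset of Q, which is countable. Enumerate Q = {q_1, q_2, ...}; for any eps > 0, cover q_k by the open interval (q_k - eps/2^(k+1), q_k + eps/2^(k+1)), of length eps/2^k. The total cover length is sum_{k>=1} eps/2^k = eps. Hence m*(E) <= m*(Q) <= eps for every eps > 0, and since outer measure is non-negative, m*(E) = 0.

0


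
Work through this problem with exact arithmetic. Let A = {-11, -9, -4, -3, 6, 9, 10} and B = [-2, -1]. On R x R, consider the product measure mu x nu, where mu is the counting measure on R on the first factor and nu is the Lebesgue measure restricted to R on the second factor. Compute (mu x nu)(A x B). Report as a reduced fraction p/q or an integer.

For a measurable rectangle A x B, the product measure satisfies
  (mu x nu)(A x B) = mu(A) * nu(B).
  mu(A) = 7.
  nu(B) = 1.
  (mu x nu)(A x B) = 7 * 1 = 7.

7


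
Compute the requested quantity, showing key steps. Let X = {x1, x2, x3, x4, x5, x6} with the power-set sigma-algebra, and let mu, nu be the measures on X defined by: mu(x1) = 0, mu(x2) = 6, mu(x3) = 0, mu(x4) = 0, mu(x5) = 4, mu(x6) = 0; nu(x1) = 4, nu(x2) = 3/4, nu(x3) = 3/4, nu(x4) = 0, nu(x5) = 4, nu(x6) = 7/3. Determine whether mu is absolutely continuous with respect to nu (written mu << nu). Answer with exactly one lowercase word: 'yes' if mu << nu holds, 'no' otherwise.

mu << nu means: every nu-null measurable set is also mu-null; equivalently, for every atom x, if nu({x}) = 0 then mu({x}) = 0.
Checking each atom:
  x1: nu = 4 > 0 -> no constraint.
  x2: nu = 3/4 > 0 -> no constraint.
  x3: nu = 3/4 > 0 -> no constraint.
  x4: nu = 0, mu = 0 -> consistent with mu << nu.
  x5: nu = 4 > 0 -> no constraint.
  x6: nu = 7/3 > 0 -> no constraint.
No atom violates the condition. Therefore mu << nu.

yes


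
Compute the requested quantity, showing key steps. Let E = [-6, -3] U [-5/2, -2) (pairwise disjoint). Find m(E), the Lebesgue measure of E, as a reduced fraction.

For pairwise disjoint intervals, m(union_i I_i) = sum_i m(I_i),
and m is invariant under swapping open/closed endpoints (single points have measure 0).
So m(E) = sum_i (b_i - a_i).
  I_1 has length -3 - (-6) = 3.
  I_2 has length -2 - (-5/2) = 1/2.
Summing:
  m(E) = 3 + 1/2 = 7/2.

7/2


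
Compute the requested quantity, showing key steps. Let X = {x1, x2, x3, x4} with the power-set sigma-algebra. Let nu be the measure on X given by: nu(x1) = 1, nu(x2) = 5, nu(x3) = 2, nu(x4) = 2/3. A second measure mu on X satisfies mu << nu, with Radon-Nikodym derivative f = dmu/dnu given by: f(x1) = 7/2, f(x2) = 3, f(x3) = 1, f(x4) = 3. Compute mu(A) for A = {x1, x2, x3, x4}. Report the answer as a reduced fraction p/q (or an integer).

By the defining property of the Radon-Nikodym derivative, for every measurable set A,
  mu(A) = integral_A f dnu.
Since nu is a discrete measure concentrated on the atoms of X, the integral over A reduces to the sum
  mu(A) = sum_{x in A} f(x) * nu({x}).
Computing each term:
  x1: f(x1) * nu(x1) = 7/2 * 1 = 7/2.
  x2: f(x2) * nu(x2) = 3 * 5 = 15.
  x3: f(x3) * nu(x3) = 1 * 2 = 2.
  x4: f(x4) * nu(x4) = 3 * 2/3 = 2.
Summing: mu(A) = 7/2 + 15 + 2 + 2 = 45/2.

45/2


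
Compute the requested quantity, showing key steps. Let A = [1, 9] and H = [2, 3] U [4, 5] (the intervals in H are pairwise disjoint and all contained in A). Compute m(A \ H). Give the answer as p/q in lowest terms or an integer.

The ambient interval has length m(A) = 9 - 1 = 8.
Since the holes are disjoint and sit inside A, by finite additivity
  m(H) = sum_i (b_i - a_i), and m(A \ H) = m(A) - m(H).
Computing the hole measures:
  m(H_1) = 3 - 2 = 1.
  m(H_2) = 5 - 4 = 1.
Summed: m(H) = 1 + 1 = 2.
So m(A \ H) = 8 - 2 = 6.

6


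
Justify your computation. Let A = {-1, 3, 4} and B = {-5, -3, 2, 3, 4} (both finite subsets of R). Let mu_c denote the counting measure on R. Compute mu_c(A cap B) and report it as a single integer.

Counting measure on a finite set equals cardinality. mu_c(A cap B) = |A cap B| (elements appearing in both).
Enumerating the elements of A that also lie in B gives 2 element(s).
So mu_c(A cap B) = 2.

2


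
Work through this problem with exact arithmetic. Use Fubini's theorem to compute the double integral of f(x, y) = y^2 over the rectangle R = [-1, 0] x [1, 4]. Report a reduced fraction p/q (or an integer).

f(x, y) is a tensor product of a function of x and a function of y, and both factors are bounded continuous (hence Lebesgue integrable) on the rectangle, so Fubini's theorem applies:
  integral_R f d(m x m) = (integral_a1^b1 1 dx) * (integral_a2^b2 y^2 dy).
Inner integral in x: integral_{-1}^{0} 1 dx = (0^1 - (-1)^1)/1
  = 1.
Inner integral in y: integral_{1}^{4} y^2 dy = (4^3 - 1^3)/3
  = 21.
Product: (1) * (21) = 21.

21


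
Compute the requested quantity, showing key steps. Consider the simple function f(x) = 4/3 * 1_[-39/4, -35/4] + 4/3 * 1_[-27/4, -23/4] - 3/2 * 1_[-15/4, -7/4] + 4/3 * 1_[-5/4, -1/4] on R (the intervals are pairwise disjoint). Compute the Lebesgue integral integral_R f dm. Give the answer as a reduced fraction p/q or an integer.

For a simple function f = sum_i c_i * 1_{A_i} with disjoint A_i,
  integral f dm = sum_i c_i * m(A_i).
Lengths of the A_i:
  m(A_1) = -35/4 - (-39/4) = 1.
  m(A_2) = -23/4 - (-27/4) = 1.
  m(A_3) = -7/4 - (-15/4) = 2.
  m(A_4) = -1/4 - (-5/4) = 1.
Contributions c_i * m(A_i):
  (4/3) * (1) = 4/3.
  (4/3) * (1) = 4/3.
  (-3/2) * (2) = -3.
  (4/3) * (1) = 4/3.
Total: 4/3 + 4/3 - 3 + 4/3 = 1.

1


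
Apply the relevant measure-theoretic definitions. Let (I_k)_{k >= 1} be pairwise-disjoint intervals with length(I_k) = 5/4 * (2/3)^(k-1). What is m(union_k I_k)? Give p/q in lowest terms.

By countable additivity of the Lebesgue measure on pairwise disjoint measurable sets,
  m(union_{k >= 1} I_k) = sum_{k >= 1} m(I_k) = sum_{k >= 1} a * r^(k-1),
  with a = 5/4 and r = 2/3.
Since 0 < r = 2/3 < 1, the geometric series converges:
  sum_{k >= 1} a * r^(k-1) = a / (1 - r).
  = 5/4 / (1 - 2/3)
  = 5/4 / (1/3)
  = 15/4.

15/4


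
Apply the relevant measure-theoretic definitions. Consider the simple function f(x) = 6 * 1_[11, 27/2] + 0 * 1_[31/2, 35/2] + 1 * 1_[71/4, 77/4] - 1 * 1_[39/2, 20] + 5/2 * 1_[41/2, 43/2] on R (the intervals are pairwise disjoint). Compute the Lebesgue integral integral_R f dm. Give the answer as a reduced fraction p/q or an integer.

For a simple function f = sum_i c_i * 1_{A_i} with disjoint A_i,
  integral f dm = sum_i c_i * m(A_i).
Lengths of the A_i:
  m(A_1) = 27/2 - 11 = 5/2.
  m(A_2) = 35/2 - 31/2 = 2.
  m(A_3) = 77/4 - 71/4 = 3/2.
  m(A_4) = 20 - 39/2 = 1/2.
  m(A_5) = 43/2 - 41/2 = 1.
Contributions c_i * m(A_i):
  (6) * (5/2) = 15.
  (0) * (2) = 0.
  (1) * (3/2) = 3/2.
  (-1) * (1/2) = -1/2.
  (5/2) * (1) = 5/2.
Total: 15 + 0 + 3/2 - 1/2 + 5/2 = 37/2.

37/2


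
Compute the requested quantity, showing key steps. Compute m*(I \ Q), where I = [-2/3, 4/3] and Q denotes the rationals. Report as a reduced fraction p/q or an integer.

The interval I = [-2/3, 4/3] has m(I) = 4/3 - (-2/3) = 2 (endpoints are measure-zero, so open/closed/half-open agree). Write I = (I cap Q) u (I \ Q). The rationals in I are countable, so m*(I cap Q) = 0 (cover each rational by intervals whose total length is arbitrarily small). By countable subadditivity m*(I) <= m*(I cap Q) + m*(I \ Q), hence m*(I \ Q) >= m(I) = 2. The reverse inequality m*(I \ Q) <= m*(I) = 2 is trivial since (I \ Q) is a subset of I. Therefore m*(I \ Q) = 2.

2


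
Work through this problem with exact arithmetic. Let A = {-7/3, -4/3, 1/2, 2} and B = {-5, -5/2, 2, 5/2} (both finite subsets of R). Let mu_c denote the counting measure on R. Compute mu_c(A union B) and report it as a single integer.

Counting measure on a finite set equals cardinality. By inclusion-exclusion, |A union B| = |A| + |B| - |A cap B|.
|A| = 4, |B| = 4, |A cap B| = 1.
So mu_c(A union B) = 4 + 4 - 1 = 7.

7


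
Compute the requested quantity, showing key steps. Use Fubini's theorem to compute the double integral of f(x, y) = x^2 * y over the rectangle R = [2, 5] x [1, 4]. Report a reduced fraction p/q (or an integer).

f(x, y) is a tensor product of a function of x and a function of y, and both factors are bounded continuous (hence Lebesgue integrable) on the rectangle, so Fubini's theorem applies:
  integral_R f d(m x m) = (integral_a1^b1 x^2 dx) * (integral_a2^b2 y dy).
Inner integral in x: integral_{2}^{5} x^2 dx = (5^3 - 2^3)/3
  = 39.
Inner integral in y: integral_{1}^{4} y dy = (4^2 - 1^2)/2
  = 15/2.
Product: (39) * (15/2) = 585/2.

585/2


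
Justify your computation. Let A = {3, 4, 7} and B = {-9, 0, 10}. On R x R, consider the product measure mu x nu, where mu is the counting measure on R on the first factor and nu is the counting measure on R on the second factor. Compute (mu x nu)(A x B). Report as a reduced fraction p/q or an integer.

For a measurable rectangle A x B, the product measure satisfies
  (mu x nu)(A x B) = mu(A) * nu(B).
  mu(A) = 3.
  nu(B) = 3.
  (mu x nu)(A x B) = 3 * 3 = 9.

9


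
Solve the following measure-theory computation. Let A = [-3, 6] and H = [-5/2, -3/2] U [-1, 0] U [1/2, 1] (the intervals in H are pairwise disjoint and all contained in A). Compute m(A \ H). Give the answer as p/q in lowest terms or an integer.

The ambient interval has length m(A) = 6 - (-3) = 9.
Since the holes are disjoint and sit inside A, by finite additivity
  m(H) = sum_i (b_i - a_i), and m(A \ H) = m(A) - m(H).
Computing the hole measures:
  m(H_1) = -3/2 - (-5/2) = 1.
  m(H_2) = 0 - (-1) = 1.
  m(H_3) = 1 - 1/2 = 1/2.
Summed: m(H) = 1 + 1 + 1/2 = 5/2.
So m(A \ H) = 9 - 5/2 = 13/2.

13/2


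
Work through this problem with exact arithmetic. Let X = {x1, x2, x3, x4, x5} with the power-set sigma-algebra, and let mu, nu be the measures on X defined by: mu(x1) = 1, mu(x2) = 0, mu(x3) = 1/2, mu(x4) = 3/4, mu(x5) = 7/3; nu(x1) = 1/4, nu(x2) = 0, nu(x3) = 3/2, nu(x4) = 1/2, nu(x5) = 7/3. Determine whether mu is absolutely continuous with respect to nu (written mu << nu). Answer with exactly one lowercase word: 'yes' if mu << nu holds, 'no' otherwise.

mu << nu means: every nu-null measurable set is also mu-null; equivalently, for every atom x, if nu({x}) = 0 then mu({x}) = 0.
Checking each atom:
  x1: nu = 1/4 > 0 -> no constraint.
  x2: nu = 0, mu = 0 -> consistent with mu << nu.
  x3: nu = 3/2 > 0 -> no constraint.
  x4: nu = 1/2 > 0 -> no constraint.
  x5: nu = 7/3 > 0 -> no constraint.
No atom violates the condition. Therefore mu << nu.

yes


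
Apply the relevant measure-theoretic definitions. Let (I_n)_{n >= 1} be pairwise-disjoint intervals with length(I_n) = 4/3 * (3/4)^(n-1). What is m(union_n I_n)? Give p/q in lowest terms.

By countable additivity of the Lebesgue measure on pairwise disjoint measurable sets,
  m(union_{n >= 1} I_n) = sum_{n >= 1} m(I_n) = sum_{n >= 1} a * r^(n-1),
  with a = 4/3 and r = 3/4.
Since 0 < r = 3/4 < 1, the geometric series converges:
  sum_{n >= 1} a * r^(n-1) = a / (1 - r).
  = 4/3 / (1 - 3/4)
  = 4/3 / (1/4)
  = 16/3.

16/3


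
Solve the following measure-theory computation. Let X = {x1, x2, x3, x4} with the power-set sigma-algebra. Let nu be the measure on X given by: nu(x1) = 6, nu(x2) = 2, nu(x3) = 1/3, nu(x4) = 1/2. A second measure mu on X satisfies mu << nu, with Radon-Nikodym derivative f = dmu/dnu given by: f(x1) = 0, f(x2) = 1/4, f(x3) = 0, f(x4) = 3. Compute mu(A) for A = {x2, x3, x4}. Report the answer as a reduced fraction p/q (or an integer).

By the defining property of the Radon-Nikodym derivative, for every measurable set A,
  mu(A) = integral_A f dnu.
Since nu is a discrete measure concentrated on the atoms of X, the integral over A reduces to the sum
  mu(A) = sum_{x in A} f(x) * nu({x}).
Computing each term:
  x2: f(x2) * nu(x2) = 1/4 * 2 = 1/2.
  x3: f(x3) * nu(x3) = 0 * 1/3 = 0.
  x4: f(x4) * nu(x4) = 3 * 1/2 = 3/2.
Summing: mu(A) = 1/2 + 0 + 3/2 = 2.

2


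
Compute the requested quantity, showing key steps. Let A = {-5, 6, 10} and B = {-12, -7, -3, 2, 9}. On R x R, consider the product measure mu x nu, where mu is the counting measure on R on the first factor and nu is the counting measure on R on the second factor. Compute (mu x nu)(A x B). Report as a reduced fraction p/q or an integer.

For a measurable rectangle A x B, the product measure satisfies
  (mu x nu)(A x B) = mu(A) * nu(B).
  mu(A) = 3.
  nu(B) = 5.
  (mu x nu)(A x B) = 3 * 5 = 15.

15


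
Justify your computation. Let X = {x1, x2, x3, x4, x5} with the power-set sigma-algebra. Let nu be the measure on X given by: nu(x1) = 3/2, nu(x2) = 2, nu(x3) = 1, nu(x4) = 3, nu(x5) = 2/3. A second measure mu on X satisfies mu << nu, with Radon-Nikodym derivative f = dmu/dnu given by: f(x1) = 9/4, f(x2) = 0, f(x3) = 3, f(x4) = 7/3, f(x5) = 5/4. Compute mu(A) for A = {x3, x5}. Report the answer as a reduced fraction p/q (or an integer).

By the defining property of the Radon-Nikodym derivative, for every measurable set A,
  mu(A) = integral_A f dnu.
Since nu is a discrete measure concentrated on the atoms of X, the integral over A reduces to the sum
  mu(A) = sum_{x in A} f(x) * nu({x}).
Computing each term:
  x3: f(x3) * nu(x3) = 3 * 1 = 3.
  x5: f(x5) * nu(x5) = 5/4 * 2/3 = 5/6.
Summing: mu(A) = 3 + 5/6 = 23/6.

23/6
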